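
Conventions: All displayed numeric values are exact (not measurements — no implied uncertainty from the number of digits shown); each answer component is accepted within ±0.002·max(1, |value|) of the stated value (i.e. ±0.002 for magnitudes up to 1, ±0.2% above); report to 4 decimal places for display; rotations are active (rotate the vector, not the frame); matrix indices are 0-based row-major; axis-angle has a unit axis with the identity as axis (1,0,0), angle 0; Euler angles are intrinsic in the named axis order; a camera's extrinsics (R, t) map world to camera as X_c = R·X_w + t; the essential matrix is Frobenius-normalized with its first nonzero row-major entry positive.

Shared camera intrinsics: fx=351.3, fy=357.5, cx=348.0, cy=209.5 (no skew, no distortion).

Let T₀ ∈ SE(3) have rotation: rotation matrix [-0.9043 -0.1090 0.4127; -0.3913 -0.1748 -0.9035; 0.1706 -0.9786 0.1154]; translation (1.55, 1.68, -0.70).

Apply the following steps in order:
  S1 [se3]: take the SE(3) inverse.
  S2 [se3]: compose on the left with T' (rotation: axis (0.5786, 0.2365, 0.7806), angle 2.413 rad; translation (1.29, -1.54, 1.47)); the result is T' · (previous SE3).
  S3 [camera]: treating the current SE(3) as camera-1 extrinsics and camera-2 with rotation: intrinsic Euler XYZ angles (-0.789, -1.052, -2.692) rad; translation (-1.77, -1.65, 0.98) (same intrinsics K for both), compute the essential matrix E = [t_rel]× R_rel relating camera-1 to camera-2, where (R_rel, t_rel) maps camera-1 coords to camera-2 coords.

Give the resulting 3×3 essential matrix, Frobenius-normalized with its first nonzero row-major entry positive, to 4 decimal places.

matrix = [0.3179 -0.5789 -0.0012; -0.5563 -0.1340 0.1325; -0.2616 -0.3752 0.0978]

after S1 (invert_se3): R=[-0.9043 -0.3913 0.1706; -0.1090 -0.1748 -0.9786; 0.4127 -0.9035 0.1154], t=(2.1785, -0.2224, 0.9590)
after S2 (compose_se3): R=[0.5672 -0.7425 0.3564; -0.6413 -0.1267 0.7568; -0.5167 -0.6578 -0.5480], t=(1.9077, 0.1966, 2.9924)
after S3 (essential): [0.3179 -0.5789 -0.0012; -0.5563 -0.1340 0.1325; -0.2616 -0.3752 0.0978]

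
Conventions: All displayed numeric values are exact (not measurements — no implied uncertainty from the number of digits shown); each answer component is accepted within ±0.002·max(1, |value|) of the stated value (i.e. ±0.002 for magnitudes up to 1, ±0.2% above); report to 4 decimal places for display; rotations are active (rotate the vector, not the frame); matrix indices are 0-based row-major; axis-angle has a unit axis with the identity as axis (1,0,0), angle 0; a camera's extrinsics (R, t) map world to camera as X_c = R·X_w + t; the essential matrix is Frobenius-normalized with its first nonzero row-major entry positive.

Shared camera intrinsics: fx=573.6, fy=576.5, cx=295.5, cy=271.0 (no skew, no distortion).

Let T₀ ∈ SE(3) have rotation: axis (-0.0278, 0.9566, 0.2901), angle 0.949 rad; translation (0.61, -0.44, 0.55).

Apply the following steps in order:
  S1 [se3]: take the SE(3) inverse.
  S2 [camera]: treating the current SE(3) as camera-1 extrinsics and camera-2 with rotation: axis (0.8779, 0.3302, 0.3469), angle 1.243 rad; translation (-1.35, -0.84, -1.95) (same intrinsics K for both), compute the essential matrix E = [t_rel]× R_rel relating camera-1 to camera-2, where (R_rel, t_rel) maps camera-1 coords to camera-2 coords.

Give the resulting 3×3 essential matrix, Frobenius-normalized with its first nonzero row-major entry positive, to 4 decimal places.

matrix = [0.6625 -0.1816 -0.0942; -0.0593 0.3082 -0.5511; -0.1185 -0.1151 0.2996]

after S1 (invert_se3): R=[0.5828 0.2247 -0.7809; -0.2469 0.9645 0.0933; 0.7742 0.1385 0.6176], t=(0.1729, 0.5237, -0.7510)
after S2 (essential): [0.6625 -0.1816 -0.0942; -0.0593 0.3082 -0.5511; -0.1185 -0.1151 0.2996]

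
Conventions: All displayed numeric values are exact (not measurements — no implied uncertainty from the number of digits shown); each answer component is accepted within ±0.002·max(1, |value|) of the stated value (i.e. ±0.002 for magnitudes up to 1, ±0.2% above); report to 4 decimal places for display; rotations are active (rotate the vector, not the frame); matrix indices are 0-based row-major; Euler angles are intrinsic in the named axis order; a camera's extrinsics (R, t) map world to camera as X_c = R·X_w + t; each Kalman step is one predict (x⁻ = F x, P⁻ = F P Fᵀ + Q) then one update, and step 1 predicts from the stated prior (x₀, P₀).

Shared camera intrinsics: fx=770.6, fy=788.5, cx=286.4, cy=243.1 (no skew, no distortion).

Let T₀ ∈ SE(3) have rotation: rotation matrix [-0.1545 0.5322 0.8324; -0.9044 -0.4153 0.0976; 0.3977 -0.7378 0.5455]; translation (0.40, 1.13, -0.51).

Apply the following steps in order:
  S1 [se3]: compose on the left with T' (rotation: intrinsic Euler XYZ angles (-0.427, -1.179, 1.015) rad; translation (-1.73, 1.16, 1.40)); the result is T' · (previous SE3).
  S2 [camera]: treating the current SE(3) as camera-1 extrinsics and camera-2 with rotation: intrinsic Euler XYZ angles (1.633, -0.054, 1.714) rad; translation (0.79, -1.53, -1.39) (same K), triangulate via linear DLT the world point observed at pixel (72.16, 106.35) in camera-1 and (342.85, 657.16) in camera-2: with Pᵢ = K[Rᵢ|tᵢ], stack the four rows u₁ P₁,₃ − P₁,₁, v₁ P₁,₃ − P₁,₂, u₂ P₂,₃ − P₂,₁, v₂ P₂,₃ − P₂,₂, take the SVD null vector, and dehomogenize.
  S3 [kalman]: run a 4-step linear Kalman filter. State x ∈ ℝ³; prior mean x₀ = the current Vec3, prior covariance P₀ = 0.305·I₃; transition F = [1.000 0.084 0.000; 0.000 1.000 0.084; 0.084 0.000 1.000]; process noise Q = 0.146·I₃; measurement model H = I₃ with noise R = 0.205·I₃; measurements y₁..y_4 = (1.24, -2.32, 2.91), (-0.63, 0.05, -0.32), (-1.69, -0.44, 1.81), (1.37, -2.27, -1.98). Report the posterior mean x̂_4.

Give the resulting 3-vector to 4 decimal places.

result = (0.3122, -1.4497, -0.6109)

after S1 (compose_se3): R=[-0.1053 0.9238 -0.3681; -0.2281 0.3379 0.9131; 0.9679 0.1801 0.1751], t=(-1.5446, 1.6447, 0.2051)
after S2 (triangulate): (1.9182, 0.5857, -1.8876)
after S3 (kf_track): (0.3122, -1.4497, -0.6109)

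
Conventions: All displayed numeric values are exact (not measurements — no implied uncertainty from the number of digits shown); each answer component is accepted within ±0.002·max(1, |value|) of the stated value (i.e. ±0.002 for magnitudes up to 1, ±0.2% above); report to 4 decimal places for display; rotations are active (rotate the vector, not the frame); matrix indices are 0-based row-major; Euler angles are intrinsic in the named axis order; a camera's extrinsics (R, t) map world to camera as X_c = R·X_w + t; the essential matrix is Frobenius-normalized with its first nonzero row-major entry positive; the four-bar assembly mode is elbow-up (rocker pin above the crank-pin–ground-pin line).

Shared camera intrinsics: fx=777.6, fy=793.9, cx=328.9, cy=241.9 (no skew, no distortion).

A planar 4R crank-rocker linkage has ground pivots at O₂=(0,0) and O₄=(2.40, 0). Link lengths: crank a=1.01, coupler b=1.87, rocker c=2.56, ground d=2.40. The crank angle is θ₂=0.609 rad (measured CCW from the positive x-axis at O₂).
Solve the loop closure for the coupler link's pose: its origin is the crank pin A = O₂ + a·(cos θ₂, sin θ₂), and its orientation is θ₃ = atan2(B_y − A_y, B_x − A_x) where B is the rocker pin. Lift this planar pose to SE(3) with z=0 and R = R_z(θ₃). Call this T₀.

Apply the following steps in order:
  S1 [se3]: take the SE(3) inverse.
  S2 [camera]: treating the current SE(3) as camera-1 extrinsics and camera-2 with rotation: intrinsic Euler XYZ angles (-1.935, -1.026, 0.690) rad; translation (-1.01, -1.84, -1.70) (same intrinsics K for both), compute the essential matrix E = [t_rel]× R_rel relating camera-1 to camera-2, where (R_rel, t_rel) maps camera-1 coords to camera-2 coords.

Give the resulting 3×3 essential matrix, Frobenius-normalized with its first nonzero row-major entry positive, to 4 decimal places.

source (fourbar_fk): coupler pose = R=[0.3069 -0.9518 0.0000; 0.9518 0.3069 0.0000; 0.0000 0.0000 1.0000], t=(0.8284, 0.5778, 0.0000)
after S1 (invert_se3): R=[0.3069 0.9518 0.0000; -0.9518 0.3069 -0.0000; 0.0000 0.0000 1.0000], t=(-0.8041, 0.6112, 0.0000)
after S2 (essential): [0.0402 0.5913 -0.3420; 0.0292 -0.3780 -0.4393; -0.0344 0.0856 0.4320]

matrix = [0.0402 0.5913 -0.3420; 0.0292 -0.3780 -0.4393; -0.0344 0.0856 0.4320]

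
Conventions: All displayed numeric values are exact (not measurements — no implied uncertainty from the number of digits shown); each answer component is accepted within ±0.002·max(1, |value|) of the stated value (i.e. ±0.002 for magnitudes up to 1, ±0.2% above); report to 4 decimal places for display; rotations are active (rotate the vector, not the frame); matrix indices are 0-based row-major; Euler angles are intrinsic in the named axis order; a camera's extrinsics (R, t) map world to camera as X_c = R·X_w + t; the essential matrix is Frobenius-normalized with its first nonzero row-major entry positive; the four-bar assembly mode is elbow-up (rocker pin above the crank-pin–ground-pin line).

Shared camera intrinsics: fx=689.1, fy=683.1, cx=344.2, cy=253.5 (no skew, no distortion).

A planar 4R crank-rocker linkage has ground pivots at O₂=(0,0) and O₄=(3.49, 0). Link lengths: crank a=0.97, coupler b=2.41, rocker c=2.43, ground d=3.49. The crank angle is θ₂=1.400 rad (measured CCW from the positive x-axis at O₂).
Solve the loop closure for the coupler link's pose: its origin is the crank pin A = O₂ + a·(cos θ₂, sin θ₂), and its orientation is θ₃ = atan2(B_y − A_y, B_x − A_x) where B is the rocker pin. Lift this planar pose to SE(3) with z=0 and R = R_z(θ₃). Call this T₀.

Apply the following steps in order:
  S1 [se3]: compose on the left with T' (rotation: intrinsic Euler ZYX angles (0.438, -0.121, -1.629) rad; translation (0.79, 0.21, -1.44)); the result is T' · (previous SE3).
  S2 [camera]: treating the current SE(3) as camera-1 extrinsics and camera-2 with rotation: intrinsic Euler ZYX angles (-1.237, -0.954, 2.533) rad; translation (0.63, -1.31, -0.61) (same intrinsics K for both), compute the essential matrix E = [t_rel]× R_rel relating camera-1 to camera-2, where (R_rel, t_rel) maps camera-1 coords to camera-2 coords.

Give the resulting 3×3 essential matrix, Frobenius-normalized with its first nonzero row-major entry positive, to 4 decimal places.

matrix = [0.2053 0.5327 -0.1266; 0.6480 -0.0969 0.2312; -0.0058 0.3939 -0.1415]

source (fourbar_fk): coupler pose = R=[0.8783 -0.4781 0.0000; 0.4781 0.8783 0.0000; 0.0000 0.0000 1.0000], t=(0.1649, 0.9559, 0.0000)
after S1 (compose_se3): R=[0.8535 -0.3123 -0.4171; 0.3690 -0.2027 0.9070; -0.3678 -0.9281 -0.0577], t=(1.0661, 0.2779, -2.3674)
after S2 (essential): [0.2053 0.5327 -0.1266; 0.6480 -0.0969 0.2312; -0.0058 0.3939 -0.1415]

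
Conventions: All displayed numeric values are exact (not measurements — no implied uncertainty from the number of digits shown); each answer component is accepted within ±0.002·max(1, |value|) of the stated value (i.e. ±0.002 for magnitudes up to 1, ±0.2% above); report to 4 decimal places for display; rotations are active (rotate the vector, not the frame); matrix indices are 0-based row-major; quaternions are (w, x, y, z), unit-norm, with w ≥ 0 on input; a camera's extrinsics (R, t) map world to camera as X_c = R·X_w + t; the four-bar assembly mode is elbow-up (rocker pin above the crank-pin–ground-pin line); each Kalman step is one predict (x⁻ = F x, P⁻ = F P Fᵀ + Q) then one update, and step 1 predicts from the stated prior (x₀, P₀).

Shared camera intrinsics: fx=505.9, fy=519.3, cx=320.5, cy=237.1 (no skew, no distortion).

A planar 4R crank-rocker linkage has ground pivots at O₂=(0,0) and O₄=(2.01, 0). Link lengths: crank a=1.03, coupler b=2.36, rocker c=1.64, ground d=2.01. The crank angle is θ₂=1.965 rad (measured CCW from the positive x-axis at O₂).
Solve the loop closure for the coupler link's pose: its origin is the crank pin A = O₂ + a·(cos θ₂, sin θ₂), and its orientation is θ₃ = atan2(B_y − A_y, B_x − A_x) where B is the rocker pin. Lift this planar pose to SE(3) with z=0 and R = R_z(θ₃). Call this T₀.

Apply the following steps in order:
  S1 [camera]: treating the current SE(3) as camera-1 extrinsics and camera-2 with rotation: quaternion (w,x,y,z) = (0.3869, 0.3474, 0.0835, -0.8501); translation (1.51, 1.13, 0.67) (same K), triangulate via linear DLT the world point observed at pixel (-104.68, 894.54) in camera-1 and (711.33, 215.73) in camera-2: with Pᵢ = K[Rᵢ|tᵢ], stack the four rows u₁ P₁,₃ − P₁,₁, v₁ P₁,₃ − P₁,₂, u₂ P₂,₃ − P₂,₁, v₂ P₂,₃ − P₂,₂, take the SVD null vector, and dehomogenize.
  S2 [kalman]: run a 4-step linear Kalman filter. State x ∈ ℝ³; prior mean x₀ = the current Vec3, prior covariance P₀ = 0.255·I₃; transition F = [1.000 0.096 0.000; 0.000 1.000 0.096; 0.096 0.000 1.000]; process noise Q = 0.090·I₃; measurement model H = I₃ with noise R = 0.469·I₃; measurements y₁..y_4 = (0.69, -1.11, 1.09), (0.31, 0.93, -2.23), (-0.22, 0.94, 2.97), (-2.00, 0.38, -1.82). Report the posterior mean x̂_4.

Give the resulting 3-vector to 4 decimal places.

result = (-0.7099, 0.5918, -0.0198)

source (fourbar_fk): coupler pose = R=[0.9573 -0.2892 0.0000; 0.2892 0.9573 0.0000; 0.0000 0.0000 1.0000], t=(-0.3956, 0.9510, 0.0000)
after S1 (triangulate): (-0.6122, 1.3509, 1.6328)
after S2 (kf_track): (-0.7099, 0.5918, -0.0198)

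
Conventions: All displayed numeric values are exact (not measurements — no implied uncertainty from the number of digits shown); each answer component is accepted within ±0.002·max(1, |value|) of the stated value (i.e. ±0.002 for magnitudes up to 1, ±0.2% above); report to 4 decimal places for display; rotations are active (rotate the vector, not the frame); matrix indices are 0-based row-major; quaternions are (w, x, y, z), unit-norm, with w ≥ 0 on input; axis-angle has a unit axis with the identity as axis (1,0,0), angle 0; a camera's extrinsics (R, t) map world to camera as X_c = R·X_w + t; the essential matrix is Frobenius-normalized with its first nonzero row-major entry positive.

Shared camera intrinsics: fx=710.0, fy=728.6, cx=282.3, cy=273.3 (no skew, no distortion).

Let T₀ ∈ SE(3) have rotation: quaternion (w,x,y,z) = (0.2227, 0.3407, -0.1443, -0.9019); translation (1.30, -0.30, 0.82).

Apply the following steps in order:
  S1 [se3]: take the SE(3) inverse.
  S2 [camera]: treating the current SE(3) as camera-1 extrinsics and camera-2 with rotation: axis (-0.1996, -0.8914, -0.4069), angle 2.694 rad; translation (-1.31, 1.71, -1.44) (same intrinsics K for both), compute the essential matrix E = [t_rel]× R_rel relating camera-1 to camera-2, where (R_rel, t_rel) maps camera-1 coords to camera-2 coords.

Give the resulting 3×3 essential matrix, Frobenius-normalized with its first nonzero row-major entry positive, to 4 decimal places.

after S1 (invert_se3): R=[-0.6686 -0.5001 -0.5503; 0.3034 -0.8592 0.4121; -0.6789 0.1085 0.7262], t=(1.1705, -0.9901, 0.3196)
after S2 (essential): [0.3617 0.2976 0.1823; 0.2769 0.0954 0.4762; -0.2351 -0.4180 0.4526]

matrix = [0.3617 0.2976 0.1823; 0.2769 0.0954 0.4762; -0.2351 -0.4180 0.4526]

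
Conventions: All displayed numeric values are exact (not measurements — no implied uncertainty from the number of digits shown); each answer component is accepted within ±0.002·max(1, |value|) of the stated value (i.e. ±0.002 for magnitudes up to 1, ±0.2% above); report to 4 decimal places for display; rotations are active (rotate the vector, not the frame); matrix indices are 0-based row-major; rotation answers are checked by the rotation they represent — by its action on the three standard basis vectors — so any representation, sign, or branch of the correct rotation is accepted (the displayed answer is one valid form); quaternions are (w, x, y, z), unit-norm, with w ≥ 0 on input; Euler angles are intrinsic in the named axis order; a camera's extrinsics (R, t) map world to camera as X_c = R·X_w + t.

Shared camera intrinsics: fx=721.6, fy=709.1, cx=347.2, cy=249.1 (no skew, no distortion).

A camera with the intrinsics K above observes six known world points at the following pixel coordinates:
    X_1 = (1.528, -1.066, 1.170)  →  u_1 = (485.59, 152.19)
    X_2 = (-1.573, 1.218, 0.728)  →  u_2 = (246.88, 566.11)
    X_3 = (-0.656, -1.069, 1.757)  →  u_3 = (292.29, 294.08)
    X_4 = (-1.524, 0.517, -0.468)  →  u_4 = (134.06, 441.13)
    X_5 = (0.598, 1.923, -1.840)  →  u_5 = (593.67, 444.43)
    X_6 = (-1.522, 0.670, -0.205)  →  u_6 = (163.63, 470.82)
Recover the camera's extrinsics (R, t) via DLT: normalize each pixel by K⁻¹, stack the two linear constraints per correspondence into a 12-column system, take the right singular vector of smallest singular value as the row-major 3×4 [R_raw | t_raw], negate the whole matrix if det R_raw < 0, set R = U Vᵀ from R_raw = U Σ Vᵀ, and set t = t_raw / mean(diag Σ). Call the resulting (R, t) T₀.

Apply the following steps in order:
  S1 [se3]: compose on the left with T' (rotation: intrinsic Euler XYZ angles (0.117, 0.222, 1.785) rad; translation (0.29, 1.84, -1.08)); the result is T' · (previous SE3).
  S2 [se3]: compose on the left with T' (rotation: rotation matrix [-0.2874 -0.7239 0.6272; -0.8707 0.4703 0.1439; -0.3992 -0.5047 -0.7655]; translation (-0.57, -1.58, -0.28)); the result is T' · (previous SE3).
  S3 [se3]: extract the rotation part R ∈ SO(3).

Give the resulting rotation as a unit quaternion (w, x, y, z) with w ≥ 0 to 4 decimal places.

rotation (quat) = (0.3364, 0.0322, 0.9123, 0.2314)

source (pnp_recover): camera pose = R=[0.8721 0.4039 0.2764; -0.4874 0.7675 0.4163; -0.0440 -0.4977 0.8662], t=(-0.0100, 0.2100, 4.8602)
after S1 (compose_se3): R=[0.2741 -0.9249 -0.2634; 0.9617 0.2651 0.0698; 0.0053 -0.2724 0.9622], t=(1.1620, 1.2273, 3.6666)
after S2 (compose_se3): R=[-0.7716 -0.0969 0.6286; 0.2144 0.8908 0.4006; -0.5988 0.4439 -0.6666], t=(0.5072, -1.4869, -4.1699)
after S3 (rot_of_se3): [-0.7716 -0.0969 0.6286; 0.2144 0.8908 0.4006; -0.5988 0.4439 -0.6666]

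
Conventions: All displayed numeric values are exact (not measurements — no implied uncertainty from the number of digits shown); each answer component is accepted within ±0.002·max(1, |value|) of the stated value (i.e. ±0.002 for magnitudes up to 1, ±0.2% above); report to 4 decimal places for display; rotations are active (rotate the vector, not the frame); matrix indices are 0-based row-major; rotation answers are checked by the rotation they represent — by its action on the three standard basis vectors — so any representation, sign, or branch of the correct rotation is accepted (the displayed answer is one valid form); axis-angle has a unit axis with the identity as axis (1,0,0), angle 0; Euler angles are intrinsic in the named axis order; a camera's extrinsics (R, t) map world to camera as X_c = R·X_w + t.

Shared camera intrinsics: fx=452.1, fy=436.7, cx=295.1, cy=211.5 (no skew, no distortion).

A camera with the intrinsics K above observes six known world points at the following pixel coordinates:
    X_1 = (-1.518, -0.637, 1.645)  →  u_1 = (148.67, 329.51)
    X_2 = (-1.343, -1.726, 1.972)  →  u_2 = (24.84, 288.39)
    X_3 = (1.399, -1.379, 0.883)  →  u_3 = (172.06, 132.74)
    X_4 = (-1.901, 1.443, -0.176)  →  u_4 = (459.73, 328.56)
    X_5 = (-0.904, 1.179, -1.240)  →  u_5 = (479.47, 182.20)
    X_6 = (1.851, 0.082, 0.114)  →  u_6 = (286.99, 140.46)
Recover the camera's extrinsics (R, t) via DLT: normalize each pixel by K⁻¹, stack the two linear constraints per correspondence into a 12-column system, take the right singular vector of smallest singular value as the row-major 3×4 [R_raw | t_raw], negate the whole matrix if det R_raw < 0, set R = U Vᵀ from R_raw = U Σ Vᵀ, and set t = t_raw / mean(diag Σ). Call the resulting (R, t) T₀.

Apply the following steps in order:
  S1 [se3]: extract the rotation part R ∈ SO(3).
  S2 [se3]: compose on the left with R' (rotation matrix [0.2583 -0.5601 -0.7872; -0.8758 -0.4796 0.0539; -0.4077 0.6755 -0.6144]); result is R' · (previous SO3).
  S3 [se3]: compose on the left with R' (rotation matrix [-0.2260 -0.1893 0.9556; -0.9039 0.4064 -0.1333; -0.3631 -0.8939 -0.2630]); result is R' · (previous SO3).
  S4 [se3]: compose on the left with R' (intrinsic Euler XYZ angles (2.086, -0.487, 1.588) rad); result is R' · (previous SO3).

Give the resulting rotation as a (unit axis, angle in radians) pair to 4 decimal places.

rotation (axis_angle) = ((-0.3441, -0.1020, 0.9334), 2.5658)

source (pnp_recover): camera pose = R=[-0.0853 0.7824 -0.6169; -0.4490 0.5225 0.7248; 0.8895 0.3388 0.3067], t=(0.0400, -0.4200, 5.2100)
after S1 (rot_of_se3): [-0.0853 0.7824 -0.6169; -0.4490 0.5225 0.7248; 0.8895 0.3388 0.3067]
after S2 (compose_so3): [-0.4707 -0.3573 -0.8067; 0.3380 -0.9176 0.2091; -0.8150 -0.1742 0.5527]
after S3 (compose_so3): [-0.7364 0.0880 0.6709; 0.6715 -0.0268 0.7405; 0.0831 0.9958 -0.0394]
after S4 (compose_so3): [-0.6210 -0.4437 -0.6461; 0.5728 -0.8196 0.0123; -0.5350 -0.3625 0.7631]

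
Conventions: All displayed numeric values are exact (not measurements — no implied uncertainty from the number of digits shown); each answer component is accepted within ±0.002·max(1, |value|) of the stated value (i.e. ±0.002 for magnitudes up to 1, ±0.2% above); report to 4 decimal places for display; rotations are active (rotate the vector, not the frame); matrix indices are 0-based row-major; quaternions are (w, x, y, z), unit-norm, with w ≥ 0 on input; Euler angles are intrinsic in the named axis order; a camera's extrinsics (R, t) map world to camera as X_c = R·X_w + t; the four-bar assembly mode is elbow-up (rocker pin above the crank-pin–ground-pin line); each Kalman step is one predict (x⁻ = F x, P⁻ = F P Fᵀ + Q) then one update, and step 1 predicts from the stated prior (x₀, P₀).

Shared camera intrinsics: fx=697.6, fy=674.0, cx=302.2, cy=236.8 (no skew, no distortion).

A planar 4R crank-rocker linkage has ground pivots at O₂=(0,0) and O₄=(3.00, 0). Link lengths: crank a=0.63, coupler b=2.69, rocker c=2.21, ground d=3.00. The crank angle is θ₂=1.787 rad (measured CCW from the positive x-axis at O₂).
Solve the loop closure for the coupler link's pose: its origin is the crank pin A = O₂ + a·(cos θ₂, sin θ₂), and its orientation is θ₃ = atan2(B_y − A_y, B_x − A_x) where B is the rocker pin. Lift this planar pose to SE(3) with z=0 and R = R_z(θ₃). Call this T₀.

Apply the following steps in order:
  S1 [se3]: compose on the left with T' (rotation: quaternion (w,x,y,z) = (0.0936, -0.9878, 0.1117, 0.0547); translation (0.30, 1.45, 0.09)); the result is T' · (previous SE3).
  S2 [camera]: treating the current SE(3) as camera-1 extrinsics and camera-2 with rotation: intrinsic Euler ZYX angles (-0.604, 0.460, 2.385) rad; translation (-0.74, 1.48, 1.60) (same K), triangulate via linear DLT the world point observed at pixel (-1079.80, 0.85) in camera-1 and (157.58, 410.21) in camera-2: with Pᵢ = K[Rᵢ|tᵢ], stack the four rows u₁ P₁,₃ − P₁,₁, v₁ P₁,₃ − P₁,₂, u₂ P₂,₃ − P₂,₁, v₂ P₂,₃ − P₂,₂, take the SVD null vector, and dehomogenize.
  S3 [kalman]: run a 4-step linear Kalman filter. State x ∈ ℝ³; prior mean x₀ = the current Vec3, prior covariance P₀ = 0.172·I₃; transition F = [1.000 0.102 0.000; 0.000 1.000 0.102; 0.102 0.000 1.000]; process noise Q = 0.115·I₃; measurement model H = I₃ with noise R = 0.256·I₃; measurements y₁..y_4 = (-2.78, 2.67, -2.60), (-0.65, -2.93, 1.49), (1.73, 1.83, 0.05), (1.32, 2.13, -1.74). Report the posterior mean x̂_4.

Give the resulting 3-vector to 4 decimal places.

result = (0.8655, 1.3590, -0.8074)

source (fourbar_fk): coupler pose = R=[0.8485 -0.5292 0.0000; 0.5292 0.8485 0.0000; 0.0000 0.0000 1.0000], t=(-0.1351, 0.6153, 0.0000)
after S1 (compose_se3): R=[0.7000 -0.7088 -0.0872; -0.6853 -0.7011 0.1971; -0.2008 -0.0783 -0.9765], t=(0.0269, 0.8892, 0.0012)
after S2 (triangulate): (0.0925, 1.2235, -0.4945)
after S3 (kf_track): (0.8655, 1.3590, -0.8074)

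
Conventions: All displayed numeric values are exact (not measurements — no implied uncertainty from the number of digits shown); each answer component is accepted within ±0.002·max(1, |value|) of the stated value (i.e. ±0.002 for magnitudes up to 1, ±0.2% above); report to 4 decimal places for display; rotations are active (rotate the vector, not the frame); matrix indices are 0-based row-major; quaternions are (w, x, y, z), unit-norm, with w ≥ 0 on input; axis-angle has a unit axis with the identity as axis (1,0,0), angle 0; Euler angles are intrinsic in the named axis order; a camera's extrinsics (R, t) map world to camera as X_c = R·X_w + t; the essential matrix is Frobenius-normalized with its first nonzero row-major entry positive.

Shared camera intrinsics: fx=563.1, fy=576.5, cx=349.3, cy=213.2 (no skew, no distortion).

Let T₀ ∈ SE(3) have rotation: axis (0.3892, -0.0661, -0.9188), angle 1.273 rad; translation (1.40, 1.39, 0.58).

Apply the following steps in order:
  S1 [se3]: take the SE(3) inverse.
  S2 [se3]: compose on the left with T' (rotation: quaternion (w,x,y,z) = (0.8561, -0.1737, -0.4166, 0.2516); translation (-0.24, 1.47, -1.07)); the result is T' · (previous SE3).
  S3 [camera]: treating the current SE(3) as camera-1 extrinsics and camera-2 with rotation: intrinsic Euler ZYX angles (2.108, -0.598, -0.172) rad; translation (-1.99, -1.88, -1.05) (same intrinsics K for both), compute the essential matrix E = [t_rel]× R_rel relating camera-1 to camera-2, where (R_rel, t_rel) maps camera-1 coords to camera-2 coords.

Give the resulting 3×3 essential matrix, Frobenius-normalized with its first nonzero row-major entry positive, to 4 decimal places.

matrix = [0.4594 -0.2352 -0.0358; -0.2963 0.4012 -0.1894; -0.3672 -0.3184 0.4599]

after S1 (invert_se3): R=[0.4004 -0.8965 -0.1895; 0.8602 0.2965 0.4150; -0.3159 -0.3292 0.8899], t=(0.7955, -1.8570, 0.3836)
after S2 (compose_se3): R=[0.2176 -0.2930 -0.9310; 0.9021 -0.3038 0.3065; -0.3727 -0.9065 0.1982], t=(0.4027, 0.4517, 0.5969)
after S3 (essential): [0.4594 -0.2352 -0.0358; -0.2963 0.4012 -0.1894; -0.3672 -0.3184 0.4599]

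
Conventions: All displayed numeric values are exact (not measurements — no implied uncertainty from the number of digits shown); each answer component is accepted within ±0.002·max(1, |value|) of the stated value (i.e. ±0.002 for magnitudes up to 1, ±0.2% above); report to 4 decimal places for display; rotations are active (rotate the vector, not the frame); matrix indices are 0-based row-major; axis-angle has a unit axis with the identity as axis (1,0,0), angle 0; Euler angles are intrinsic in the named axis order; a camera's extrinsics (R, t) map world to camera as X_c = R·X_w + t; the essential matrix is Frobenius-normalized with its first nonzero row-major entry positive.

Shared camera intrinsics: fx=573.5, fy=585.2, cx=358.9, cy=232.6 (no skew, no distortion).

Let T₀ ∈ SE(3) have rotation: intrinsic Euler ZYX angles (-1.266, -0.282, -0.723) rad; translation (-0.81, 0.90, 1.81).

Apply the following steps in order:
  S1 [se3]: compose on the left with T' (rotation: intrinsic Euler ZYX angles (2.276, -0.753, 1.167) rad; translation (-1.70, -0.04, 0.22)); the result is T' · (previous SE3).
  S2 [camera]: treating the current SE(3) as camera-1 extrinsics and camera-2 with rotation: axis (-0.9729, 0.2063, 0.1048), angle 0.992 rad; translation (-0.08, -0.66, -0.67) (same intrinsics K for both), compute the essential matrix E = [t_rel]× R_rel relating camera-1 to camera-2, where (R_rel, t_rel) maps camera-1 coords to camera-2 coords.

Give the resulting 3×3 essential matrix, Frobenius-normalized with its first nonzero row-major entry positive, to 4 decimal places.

after S1 (compose_se3): R=[0.0077 -0.9147 0.4040; 0.9412 0.1431 0.3062; -0.3379 0.3779 0.8620], t=(0.3633, -0.4417, 0.7889)
after S2 (essential): [0.5348 -0.2360 -0.3509; 0.2909 0.4388 -0.0985; -0.0678 -0.4920 -0.0405]

matrix = [0.5348 -0.2360 -0.3509; 0.2909 0.4388 -0.0985; -0.0678 -0.4920 -0.0405]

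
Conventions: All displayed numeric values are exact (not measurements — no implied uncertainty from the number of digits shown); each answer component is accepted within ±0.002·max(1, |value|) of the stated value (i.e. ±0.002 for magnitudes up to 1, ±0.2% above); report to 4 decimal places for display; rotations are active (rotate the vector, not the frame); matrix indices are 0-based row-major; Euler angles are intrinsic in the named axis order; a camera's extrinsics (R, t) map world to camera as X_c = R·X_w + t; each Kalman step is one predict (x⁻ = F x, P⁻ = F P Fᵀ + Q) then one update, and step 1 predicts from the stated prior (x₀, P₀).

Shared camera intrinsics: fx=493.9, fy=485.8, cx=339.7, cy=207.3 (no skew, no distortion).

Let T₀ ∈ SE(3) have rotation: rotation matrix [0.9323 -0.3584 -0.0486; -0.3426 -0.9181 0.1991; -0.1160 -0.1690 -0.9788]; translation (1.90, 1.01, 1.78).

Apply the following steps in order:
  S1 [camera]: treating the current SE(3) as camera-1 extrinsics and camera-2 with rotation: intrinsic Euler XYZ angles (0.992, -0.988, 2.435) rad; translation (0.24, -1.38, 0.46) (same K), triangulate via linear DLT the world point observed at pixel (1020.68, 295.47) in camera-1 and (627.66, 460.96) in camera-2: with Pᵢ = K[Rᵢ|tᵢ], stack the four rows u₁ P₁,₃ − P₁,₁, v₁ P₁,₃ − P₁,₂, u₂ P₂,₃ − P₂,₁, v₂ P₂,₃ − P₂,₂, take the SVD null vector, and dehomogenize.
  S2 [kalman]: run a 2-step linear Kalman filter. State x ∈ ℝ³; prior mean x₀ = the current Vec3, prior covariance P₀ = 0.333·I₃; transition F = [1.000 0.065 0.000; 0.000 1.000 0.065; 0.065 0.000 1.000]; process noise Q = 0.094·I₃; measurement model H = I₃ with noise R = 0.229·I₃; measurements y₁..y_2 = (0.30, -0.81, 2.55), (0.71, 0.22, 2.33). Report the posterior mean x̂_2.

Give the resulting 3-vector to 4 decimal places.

result = (0.7272, -0.1055, 1.9025)

after S1 (triangulate): (1.4880, -0.1195, -0.8348)
after S2 (kf_track): (0.7272, -0.1055, 1.9025)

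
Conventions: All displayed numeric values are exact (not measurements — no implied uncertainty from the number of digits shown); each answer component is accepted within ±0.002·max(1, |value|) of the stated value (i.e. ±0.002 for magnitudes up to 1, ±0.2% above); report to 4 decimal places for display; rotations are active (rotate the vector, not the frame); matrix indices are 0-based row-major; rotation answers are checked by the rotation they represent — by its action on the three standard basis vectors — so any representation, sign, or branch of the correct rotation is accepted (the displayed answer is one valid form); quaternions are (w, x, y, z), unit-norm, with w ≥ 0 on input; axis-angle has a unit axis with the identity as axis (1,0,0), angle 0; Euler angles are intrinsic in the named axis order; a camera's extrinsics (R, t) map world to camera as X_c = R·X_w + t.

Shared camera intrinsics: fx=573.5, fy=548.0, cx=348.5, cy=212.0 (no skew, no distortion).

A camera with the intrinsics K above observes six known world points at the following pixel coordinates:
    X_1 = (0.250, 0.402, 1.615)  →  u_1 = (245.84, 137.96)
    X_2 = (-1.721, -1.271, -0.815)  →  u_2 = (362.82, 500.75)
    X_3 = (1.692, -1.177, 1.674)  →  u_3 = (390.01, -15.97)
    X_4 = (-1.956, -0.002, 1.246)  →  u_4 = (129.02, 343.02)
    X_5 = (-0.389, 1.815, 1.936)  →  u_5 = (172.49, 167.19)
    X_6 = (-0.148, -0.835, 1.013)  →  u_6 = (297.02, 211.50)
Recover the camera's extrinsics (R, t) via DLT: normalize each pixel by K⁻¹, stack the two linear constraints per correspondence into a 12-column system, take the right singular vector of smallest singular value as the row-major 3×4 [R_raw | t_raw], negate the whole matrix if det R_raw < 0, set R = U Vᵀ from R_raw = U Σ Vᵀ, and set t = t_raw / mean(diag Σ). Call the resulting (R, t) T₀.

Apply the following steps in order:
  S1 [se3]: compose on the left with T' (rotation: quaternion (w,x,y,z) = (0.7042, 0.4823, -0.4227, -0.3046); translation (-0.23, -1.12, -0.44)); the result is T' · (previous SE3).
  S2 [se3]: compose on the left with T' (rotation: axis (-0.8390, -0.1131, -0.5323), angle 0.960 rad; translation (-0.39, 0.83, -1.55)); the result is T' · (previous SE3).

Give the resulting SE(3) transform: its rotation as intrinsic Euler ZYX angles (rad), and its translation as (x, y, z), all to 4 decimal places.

source (pnp_recover): camera pose = R=[0.6014 -0.3253 -0.7297; -0.7841 -0.0656 -0.6171; 0.1529 0.9433 -0.2946], t=(0.1400, 0.4501, 5.7500)
after S1 (compose_se3): R=[0.1223 -0.9889 -0.0847; -0.8416 -0.1486 0.5193; -0.5261 0.0078 -0.8504], t=(-5.2692, -3.5052, 1.0439)
after S2 (compose_se3): R=[-0.3456 -0.9340 0.0903; -0.9107 0.3107 -0.2721; 0.2261 -0.1763 -0.9580], t=(-6.5619, 1.6293, 0.0022)

rotation (euler_zyx) = (-1.9335, -0.2281, -2.9596), translation = (-6.5619, 1.6293, 0.0022)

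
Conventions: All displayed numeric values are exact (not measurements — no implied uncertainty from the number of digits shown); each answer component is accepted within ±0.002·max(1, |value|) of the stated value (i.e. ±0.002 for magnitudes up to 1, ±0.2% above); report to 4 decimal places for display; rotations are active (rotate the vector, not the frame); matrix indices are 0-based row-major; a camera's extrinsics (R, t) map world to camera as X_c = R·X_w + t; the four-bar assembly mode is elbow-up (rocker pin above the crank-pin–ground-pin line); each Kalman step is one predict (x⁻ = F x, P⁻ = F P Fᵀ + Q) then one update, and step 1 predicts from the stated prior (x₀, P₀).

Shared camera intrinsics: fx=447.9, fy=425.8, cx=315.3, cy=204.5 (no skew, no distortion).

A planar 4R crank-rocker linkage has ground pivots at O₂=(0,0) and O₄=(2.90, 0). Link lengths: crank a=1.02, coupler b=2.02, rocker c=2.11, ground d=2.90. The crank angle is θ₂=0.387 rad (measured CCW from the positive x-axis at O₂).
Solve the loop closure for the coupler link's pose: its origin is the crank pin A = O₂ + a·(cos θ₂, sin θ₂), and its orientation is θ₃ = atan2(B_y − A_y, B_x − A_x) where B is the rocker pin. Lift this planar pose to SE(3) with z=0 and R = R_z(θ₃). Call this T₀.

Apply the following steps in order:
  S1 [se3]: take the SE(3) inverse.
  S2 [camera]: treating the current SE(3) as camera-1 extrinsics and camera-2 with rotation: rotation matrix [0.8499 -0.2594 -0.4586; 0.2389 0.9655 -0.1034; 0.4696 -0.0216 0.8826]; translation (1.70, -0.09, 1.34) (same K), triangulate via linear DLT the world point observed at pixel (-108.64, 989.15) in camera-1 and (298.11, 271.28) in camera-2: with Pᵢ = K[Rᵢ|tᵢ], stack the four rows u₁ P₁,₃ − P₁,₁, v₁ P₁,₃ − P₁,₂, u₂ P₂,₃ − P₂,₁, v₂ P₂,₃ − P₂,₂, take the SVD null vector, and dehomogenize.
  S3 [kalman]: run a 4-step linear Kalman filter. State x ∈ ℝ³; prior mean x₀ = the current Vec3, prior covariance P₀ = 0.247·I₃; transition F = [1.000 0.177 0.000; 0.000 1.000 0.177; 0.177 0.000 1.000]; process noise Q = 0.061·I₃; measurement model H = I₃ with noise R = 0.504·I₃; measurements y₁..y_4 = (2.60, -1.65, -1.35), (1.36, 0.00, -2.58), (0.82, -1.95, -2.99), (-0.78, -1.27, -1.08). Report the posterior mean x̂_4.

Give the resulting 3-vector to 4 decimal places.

source (fourbar_fk): coupler pose = R=[0.6115 -0.7912 0.0000; 0.7912 0.6115 0.0000; 0.0000 0.0000 1.0000], t=(0.9446, 0.3850, 0.0000)
after S1 (invert_se3): R=[0.6115 0.7912 0.0000; -0.7912 0.6115 -0.0000; 0.0000 0.0000 1.0000], t=(-0.8822, 0.5120, 0.0000)
after S2 (triangulate): (-1.2524, 0.7926, 1.0786)
after S3 (kf_track): (-0.0802, -1.1850, -1.3789)

result = (-0.0802, -1.1850, -1.3789)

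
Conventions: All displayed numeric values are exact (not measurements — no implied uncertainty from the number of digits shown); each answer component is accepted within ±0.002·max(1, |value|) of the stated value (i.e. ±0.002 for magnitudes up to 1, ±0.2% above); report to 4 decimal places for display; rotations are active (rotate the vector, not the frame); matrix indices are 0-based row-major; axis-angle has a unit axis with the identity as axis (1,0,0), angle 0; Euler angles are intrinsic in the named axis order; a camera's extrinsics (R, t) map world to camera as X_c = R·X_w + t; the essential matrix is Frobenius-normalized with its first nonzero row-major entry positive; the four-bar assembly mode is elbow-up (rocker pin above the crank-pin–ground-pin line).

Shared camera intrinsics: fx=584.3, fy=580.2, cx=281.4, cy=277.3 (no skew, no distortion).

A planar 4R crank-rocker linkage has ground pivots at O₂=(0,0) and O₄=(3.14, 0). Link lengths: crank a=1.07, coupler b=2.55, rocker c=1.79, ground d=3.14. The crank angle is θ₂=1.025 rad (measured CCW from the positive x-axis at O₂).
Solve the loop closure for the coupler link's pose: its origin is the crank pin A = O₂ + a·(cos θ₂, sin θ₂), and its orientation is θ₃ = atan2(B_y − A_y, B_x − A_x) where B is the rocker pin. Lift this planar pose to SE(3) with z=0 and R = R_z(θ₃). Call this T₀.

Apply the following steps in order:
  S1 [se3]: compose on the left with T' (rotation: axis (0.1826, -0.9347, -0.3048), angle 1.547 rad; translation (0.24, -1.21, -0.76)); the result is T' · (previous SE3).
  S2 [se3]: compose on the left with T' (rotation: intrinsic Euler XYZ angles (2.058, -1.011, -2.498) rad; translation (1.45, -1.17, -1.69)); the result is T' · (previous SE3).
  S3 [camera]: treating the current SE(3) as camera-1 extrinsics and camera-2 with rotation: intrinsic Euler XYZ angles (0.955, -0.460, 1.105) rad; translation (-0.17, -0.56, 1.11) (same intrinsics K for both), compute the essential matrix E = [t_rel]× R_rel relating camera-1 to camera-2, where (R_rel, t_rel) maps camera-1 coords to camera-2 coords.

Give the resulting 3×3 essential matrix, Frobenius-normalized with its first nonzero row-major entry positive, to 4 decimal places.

source (fourbar_fk): coupler pose = R=[0.9406 -0.3395 0.0000; 0.3395 0.9406 0.0000; 0.0000 0.0000 1.0000], t=(0.5554, 0.9145, 0.0000)
after S1 (compose_se3): R=[0.1000 0.1108 -0.9888; -0.1457 0.9847 0.0956; 0.9843 0.1345 0.1146], t=(0.3976, -0.6700, 0.1502)
after S2 (compose_se3): R=[-0.9229 0.1528 0.3534; -0.3630 -0.0393 -0.9310; -0.1283 -0.9875 0.0918], t=(0.9404, -0.8405, -1.1789)
after S3 (essential): [0.2571 -0.0133 0.2453; 0.1545 0.5758 0.3319; -0.4236 0.3792 -0.2911]

matrix = [0.2571 -0.0133 0.2453; 0.1545 0.5758 0.3319; -0.4236 0.3792 -0.2911]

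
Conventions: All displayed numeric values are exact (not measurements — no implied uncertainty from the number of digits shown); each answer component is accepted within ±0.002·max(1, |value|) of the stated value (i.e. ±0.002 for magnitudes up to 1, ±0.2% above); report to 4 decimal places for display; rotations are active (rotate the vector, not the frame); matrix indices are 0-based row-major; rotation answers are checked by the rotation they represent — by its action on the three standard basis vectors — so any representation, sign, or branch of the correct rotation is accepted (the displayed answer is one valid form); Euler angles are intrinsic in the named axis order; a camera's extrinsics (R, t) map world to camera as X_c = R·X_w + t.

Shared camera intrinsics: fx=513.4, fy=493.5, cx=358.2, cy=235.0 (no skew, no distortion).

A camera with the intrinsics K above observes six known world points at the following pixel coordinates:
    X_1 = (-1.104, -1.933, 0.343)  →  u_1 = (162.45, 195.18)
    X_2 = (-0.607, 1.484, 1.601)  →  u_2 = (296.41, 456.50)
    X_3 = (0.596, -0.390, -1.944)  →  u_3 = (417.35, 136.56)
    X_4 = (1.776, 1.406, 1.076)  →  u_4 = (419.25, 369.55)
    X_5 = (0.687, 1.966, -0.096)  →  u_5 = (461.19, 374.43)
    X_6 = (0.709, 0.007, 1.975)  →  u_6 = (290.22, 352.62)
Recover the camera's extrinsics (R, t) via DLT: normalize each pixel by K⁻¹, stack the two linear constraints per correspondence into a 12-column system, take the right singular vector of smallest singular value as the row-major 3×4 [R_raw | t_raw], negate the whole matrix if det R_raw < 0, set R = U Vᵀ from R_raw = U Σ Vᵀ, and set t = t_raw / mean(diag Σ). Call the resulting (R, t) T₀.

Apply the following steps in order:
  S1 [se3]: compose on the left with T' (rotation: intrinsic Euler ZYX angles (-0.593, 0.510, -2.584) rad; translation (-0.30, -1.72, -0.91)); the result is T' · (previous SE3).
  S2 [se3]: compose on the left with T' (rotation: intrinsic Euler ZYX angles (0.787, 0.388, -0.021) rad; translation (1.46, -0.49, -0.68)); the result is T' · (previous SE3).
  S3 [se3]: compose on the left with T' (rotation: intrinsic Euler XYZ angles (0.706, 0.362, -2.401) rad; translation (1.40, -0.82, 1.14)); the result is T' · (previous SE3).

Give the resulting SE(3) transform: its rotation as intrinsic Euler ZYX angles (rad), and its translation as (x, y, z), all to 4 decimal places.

rotation (euler_zyx) = (1.7334, 0.9551, 0.2961), translation = (0.4916, 4.7307, -1.3809)

source (pnp_recover): camera pose = R=[0.5956 0.6089 -0.5239; -0.0706 0.6894 0.7210; 0.8002 -0.3924 0.4535], t=(-0.4299, 0.4900, 6.3791)
after S1 (compose_se3): R=[0.4414 -0.0151 -0.8972; 0.2853 -0.9456 0.1563; -0.8507 -0.3250 -0.4130], t=(-1.2534, 2.4916, -5.6505)
after S2 (compose_se3): R=[-0.1297 0.5830 -0.8020; 0.2486 -0.7639 -0.5955; -0.9599 -0.2767 -0.0458], t=(-2.5621, -1.1646, -5.4835)
after S3 (compose_se3): R=[-0.0935 -0.9824 0.1616; 0.5699 0.0803 0.8178; -0.8164 0.1685 0.5524], t=(0.4916, 4.7307, -1.3809)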